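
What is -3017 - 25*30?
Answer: -3767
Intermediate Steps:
-3017 - 25*30 = -3017 - 750 = -3767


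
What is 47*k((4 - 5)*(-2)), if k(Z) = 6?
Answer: 282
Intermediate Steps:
47*k((4 - 5)*(-2)) = 47*6 = 282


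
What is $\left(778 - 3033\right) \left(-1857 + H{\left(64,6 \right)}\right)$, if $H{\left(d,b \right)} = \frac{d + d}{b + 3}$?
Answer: $\frac{37399175}{9} \approx 4.1555 \cdot 10^{6}$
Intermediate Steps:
$H{\left(d,b \right)} = \frac{2 d}{3 + b}$
$\left(778 - 3033\right) \left(-1857 + H{\left(64,6 \right)}\right) = \left(778 - 3033\right) \left(-1857 + 2 \cdot 64 \frac{1}{3 + 6}\right) = - 2255 \left(-1857 + 2 \cdot 64 \cdot \frac{1}{9}\right) = - 2255 \left(-1857 + \frac{128}{9}\right) = \left(-2255\right) \left(- \frac{16585}{9}\right) = \frac{37399175}{9}$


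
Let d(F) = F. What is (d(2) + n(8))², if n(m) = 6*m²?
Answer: 148996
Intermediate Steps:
(d(2) + n(8))² = (2 + 6*8²)² = (2 + 6*64)² = (2 + 384)² = 386² = 148996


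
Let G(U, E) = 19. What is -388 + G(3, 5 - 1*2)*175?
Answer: 2937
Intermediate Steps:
-388 + G(3, 5 - 1*2)*175 = -388 + 19*175 = -388 + 3325 = 2937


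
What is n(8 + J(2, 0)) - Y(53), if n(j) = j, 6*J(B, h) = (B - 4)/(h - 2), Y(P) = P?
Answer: -269/6 ≈ -44.833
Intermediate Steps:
J(B, h) = (-4 + B)/(6*(-2 + h)) (J(B, h) = ((B - 4)/(h - 2))/6 = ((-4 + B)/(-2 + h))/6 = (-4 + B)/(6*(-2 + h)))
n(8 + J(2, 0)) - Y(53) = (8 + (-4 + 2)/(6*(-2 + 0))) - 1*53 = (8 + (1/6)*(-2)/(-2)) - 53 = (8 + (1/6)*(-1/2)*(-2)) - 53 = (8 + 1/6) - 53 = 49/6 - 53 = -269/6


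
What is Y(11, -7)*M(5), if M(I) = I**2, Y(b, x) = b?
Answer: 275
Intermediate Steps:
Y(11, -7)*M(5) = 11*5**2 = 11*25 = 275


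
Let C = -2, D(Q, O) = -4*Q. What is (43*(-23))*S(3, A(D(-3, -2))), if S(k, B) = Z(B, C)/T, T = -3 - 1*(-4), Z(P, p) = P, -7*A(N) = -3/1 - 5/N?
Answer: -40549/84 ≈ -482.73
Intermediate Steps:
A(N) = 3/7 + 5/(7*N) (A(N) = -(-3/1 - 5/N)/7 = -(-3*1 - 5/N)/7 = -(-3 - 5/N)/7 = 3/7 + 5/(7*N))
T = 1 (T = -3 + 4 = 1)
S(k, B) = B (S(k, B) = B/1 = B*1 = B)
(43*(-23))*S(3, A(D(-3, -2))) = (43*(-23))*((5 + 3*(-4*(-3)))/(7*((-4*(-3))))) = -989*(5 + 3*12)/(7*12) = -989*(5 + 36)/(7*12) = -989*41/(7*12) = -989*41/84 = -40549/84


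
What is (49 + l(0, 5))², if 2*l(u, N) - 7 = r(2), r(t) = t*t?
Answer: 11881/4 ≈ 2970.3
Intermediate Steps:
r(t) = t²
l(u, N) = 11/2 (l(u, N) = 7/2 + (½)*2² = 7/2 + (½)*4 = 7/2 + 2 = 11/2)
(49 + l(0, 5))² = (49 + 11/2)² = (109/2)² = 11881/4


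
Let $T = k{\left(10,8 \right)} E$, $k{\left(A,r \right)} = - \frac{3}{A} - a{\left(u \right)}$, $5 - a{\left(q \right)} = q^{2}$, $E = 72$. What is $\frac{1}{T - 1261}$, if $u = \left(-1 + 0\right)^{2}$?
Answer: $- \frac{5}{7853} \approx -0.0006367$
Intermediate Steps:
$u = 1$ ($u = \left(-1\right)^{2} = 1$)
$a{\left(q \right)} = 5 - q^{2}$
$k{\left(A,r \right)} = -4 - \frac{3}{A}$ ($k{\left(A,r \right)} = - \frac{3}{A} - \left(5 - 1^{2}\right) = - \frac{3}{A} - \left(5 - 1\right) = - \frac{3}{A} - 4 = -4 - \frac{3}{A}$)
$T = - \frac{1548}{5}$ ($T = \left(-4 - \frac{3}{10}\right) 72 = \left(- \frac{43}{10}\right) 72 = - \frac{1548}{5} \approx -309.6$)
$\frac{1}{T - 1261} = \frac{1}{- \frac{1548}{5} - 1261} = \frac{1}{- \frac{7853}{5}} = - \frac{5}{7853}$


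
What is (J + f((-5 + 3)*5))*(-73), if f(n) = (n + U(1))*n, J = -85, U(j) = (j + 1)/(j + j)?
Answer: -365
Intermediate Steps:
U(j) = (1 + j)/(2*j) (U(j) = (1 + j)/((2*j)) = (1 + j)*(1/(2*j)) = (1 + j)/(2*j))
f(n) = n*(1 + n) (f(n) = (n + (½)*(1 + 1)/1)*n = (n + (½)*1*2)*n = (n + 1)*n = (1 + n)*n = n*(1 + n))
(J + f((-5 + 3)*5))*(-73) = (-85 + ((-5 + 3)*5)*(1 + (-5 + 3)*5))*(-73) = (-85 + (-2*5)*(1 - 2*5))*(-73) = (-85 - 10*(1 - 10))*(-73) = (-85 - 10*(-9))*(-73) = (-85 + 90)*(-73) = 5*(-73) = -365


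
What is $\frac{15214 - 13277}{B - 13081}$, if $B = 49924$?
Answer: $\frac{1937}{36843} \approx 0.052574$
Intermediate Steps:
$\frac{15214 - 13277}{B - 13081} = \frac{15214 - 13277}{49924 - 13081} = \frac{1937}{36843}$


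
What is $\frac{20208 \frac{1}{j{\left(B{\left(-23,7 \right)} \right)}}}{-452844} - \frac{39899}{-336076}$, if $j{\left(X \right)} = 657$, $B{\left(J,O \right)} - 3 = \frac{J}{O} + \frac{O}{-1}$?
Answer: $\frac{988658293907}{8332402507884} \approx 0.11865$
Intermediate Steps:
$B{\left(J,O \right)} = 3 - O + \frac{J}{O}$ ($B{\left(J,O \right)} = 3 + \left(\frac{J}{O} + \frac{O}{-1}\right) = 3 + \left(\frac{J}{O} + O \left(-1\right)\right) = 3 + \left(\frac{J}{O} - O\right) = 3 + \left(- O + \frac{J}{O}\right) = 3 - O + \frac{J}{O}$)
$\frac{20208 \frac{1}{j{\left(B{\left(-23,7 \right)} \right)}}}{-452844} - \frac{39899}{-336076} = \frac{20208 \cdot \frac{1}{657}}{-452844} - \frac{39899}{-336076} = 20208 \cdot \frac{1}{657} \left(- \frac{1}{452844}\right) - - \frac{39899}{336076} = \frac{6736}{219} \left(- \frac{1}{452844}\right) + \frac{39899}{336076} = - \frac{1684}{24793209} + \frac{39899}{336076} = \frac{988658293907}{8332402507884}$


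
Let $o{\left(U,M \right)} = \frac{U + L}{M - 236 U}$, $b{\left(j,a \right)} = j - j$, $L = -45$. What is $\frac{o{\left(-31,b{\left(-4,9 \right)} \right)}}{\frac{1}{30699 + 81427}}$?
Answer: $- \frac{2130394}{1829} \approx -1164.8$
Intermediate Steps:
$b{\left(j,a \right)} = 0$
$o{\left(U,M \right)} = \frac{-45 + U}{M - 236 U}$ ($o{\left(U,M \right)} = \frac{U - 45}{M - 236 U} = \frac{-45 + U}{M - 236 U}$)
$\frac{o{\left(-31,b{\left(-4,9 \right)} \right)}}{\frac{1}{30699 + 81427}} = \frac{\frac{1}{0 - -7316} \left(-45 - 31\right)}{\frac{1}{30699 + 81427}} = \frac{\frac{1}{0 + 7316} \left(-76\right)}{\frac{1}{112126}} = \frac{1}{7316} \left(-76\right) \frac{1}{\frac{1}{112126}} = \frac{1}{7316} \left(-76\right) 112126 = \left(- \frac{19}{1829}\right) 112126 = - \frac{2130394}{1829}$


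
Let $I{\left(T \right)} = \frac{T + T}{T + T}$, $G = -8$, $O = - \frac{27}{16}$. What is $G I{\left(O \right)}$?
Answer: $-8$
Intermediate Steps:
$O = - \frac{27}{16}$ ($O = \left(-27\right) \frac{1}{16} = - \frac{27}{16} \approx -1.6875$)
$I{\left(T \right)} = 1$ ($I{\left(T \right)} = \frac{2 T}{2 T} = 2 T \frac{1}{2 T} = 1$)
$G I{\left(O \right)} = \left(-8\right) 1 = -8$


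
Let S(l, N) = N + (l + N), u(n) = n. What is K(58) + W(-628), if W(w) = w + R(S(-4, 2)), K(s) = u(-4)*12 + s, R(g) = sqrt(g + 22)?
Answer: -618 + sqrt(22) ≈ -613.31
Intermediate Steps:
S(l, N) = l + 2*N (S(l, N) = N + (N + l) = l + 2*N)
R(g) = sqrt(22 + g)
K(s) = -48 + s (K(s) = -4*12 + s = -48 + s)
W(w) = w + sqrt(22) (W(w) = w + sqrt(22 + (-4 + 2*2)) = w + sqrt(22 + (-4 + 4)) = w + sqrt(22 + 0) = w + sqrt(22))
K(58) + W(-628) = (-48 + 58) + (-628 + sqrt(22)) = 10 + (-628 + sqrt(22)) = -618 + sqrt(22)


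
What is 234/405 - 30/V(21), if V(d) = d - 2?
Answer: -856/855 ≈ -1.0012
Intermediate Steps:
V(d) = -2 + d
234/405 - 30/V(21) = 234/405 - 30/(-2 + 21) = 234*(1/405) - 30/19 = 26/45 - 30*1/19 = 26/45 - 30/19 = -856/855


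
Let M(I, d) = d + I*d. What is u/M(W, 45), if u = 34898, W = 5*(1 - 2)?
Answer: -17449/90 ≈ -193.88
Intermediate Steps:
W = -5 (W = 5*(-1) = -5)
u/M(W, 45) = 34898/((45*(1 - 5))) = 34898/((45*(-4))) = 34898/(-180) = 34898*(-1/180) = -17449/90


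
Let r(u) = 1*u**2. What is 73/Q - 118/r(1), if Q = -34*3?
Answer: -12109/102 ≈ -118.72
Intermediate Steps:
r(u) = u**2
Q = -102
73/Q - 118/r(1) = 73/(-102) - 118/(1**2) = 73*(-1/102) - 118/1 = -73/102 - 118*1 = -73/102 - 118 = -12109/102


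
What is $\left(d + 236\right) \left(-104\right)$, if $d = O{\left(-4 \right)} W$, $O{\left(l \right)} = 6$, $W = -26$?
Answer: $-8320$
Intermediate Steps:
$d = -156$ ($d = 6 \left(-26\right) = -156$)
$\left(d + 236\right) \left(-104\right) = \left(-156 + 236\right) \left(-104\right) = 80 \left(-104\right) = -8320$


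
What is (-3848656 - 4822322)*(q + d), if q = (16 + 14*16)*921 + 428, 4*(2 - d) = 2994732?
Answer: 4571452324314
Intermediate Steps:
d = -748681 (d = 2 - 1/4*2994732 = 2 - 748683 = -748681)
q = 221468 (q = (16 + 224)*921 + 428 = 240*921 + 428 = 221040 + 428 = 221468)
(-3848656 - 4822322)*(q + d) = (-3848656 - 4822322)*(221468 - 748681) = -8670978*(-527213) = 4571452324314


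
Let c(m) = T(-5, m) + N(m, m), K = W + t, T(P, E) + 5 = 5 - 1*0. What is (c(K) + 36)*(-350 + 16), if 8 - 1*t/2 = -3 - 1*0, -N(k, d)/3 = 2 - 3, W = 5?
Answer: -13026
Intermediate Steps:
N(k, d) = 3 (N(k, d) = -3*(2 - 3) = -3*(-1) = 3)
t = 22 (t = 16 - 2*(-3 - 1*0) = 16 - 2*(-3 + 0) = 16 - 2*(-3) = 16 + 6 = 22)
T(P, E) = 0 (T(P, E) = -5 + (5 - 1*0) = -5 + (5 + 0) = -5 + 5 = 0)
K = 27 (K = 5 + 22 = 27)
c(m) = 3 (c(m) = 0 + 3 = 3)
(c(K) + 36)*(-350 + 16) = (3 + 36)*(-350 + 16) = 39*(-334) = -13026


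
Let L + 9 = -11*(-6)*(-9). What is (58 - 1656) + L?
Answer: -2201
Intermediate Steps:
L = -603 (L = -9 - 11*(-6)*(-9) = -9 + 66*(-9) = -9 - 594 = -603)
(58 - 1656) + L = (58 - 1656) - 603 = -1598 - 603 = -2201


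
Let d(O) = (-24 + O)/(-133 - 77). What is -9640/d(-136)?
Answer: -25305/2 ≈ -12653.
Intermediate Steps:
d(O) = 4/35 - O/210 (d(O) = (-24 + O)/(-210) = (-24 + O)*(-1/210) = 4/35 - O/210)
-9640/d(-136) = -9640/(4/35 - 1/210*(-136)) = -9640/(4/35 + 68/105) = -9640/16/21 = -9640*21/16 = -25305/2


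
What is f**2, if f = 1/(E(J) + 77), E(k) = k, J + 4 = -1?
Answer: 1/5184 ≈ 0.00019290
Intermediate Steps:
J = -5 (J = -4 - 1 = -5)
f = 1/72 (f = 1/(-5 + 77) = 1/72 ≈ 0.013889)
f**2 = (1/72)**2 = 1/5184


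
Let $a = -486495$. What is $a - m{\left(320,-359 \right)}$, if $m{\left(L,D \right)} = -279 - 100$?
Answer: $-486116$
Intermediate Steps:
$m{\left(L,D \right)} = -379$ ($m{\left(L,D \right)} = -279 - 100 = -379$)
$a - m{\left(320,-359 \right)} = -486495 - -379 = -486495 + 379 = -486116$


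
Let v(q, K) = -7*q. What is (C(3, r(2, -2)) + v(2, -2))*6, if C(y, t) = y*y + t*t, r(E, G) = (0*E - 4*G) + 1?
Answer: 456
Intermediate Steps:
r(E, G) = 1 - 4*G (r(E, G) = (0 - 4*G) + 1 = -4*G + 1 = 1 - 4*G)
C(y, t) = t² + y² (C(y, t) = y² + t² = t² + y²)
(C(3, r(2, -2)) + v(2, -2))*6 = (((1 - 4*(-2))² + 3²) - 7*2)*6 = (((1 + 8)² + 9) - 14)*6 = ((9² + 9) - 14)*6 = ((81 + 9) - 14)*6 = (90 - 14)*6 = 76*6 = 456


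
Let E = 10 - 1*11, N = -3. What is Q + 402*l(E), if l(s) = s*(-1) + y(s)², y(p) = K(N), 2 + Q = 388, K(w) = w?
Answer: 4406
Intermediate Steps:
Q = 386 (Q = -2 + 388 = 386)
y(p) = -3
E = -1 (E = 10 - 11 = -1)
l(s) = 9 - s (l(s) = s*(-1) + (-3)² = -s + 9 = 9 - s)
Q + 402*l(E) = 386 + 402*(9 - 1*(-1)) = 386 + 402*(9 + 1) = 386 + 402*10 = 386 + 4020 = 4406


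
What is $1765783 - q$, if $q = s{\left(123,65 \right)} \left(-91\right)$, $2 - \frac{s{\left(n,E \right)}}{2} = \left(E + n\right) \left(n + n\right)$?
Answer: $-6650989$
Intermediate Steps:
$s{\left(n,E \right)} = 4 - 4 n \left(E + n\right)$ ($s{\left(n,E \right)} = 4 - 2 \left(E + n\right) \left(n + n\right) = 4 - 2 \left(E + n\right) 2 n = 4 - 2 \cdot 2 n \left(E + n\right) = 4 - 4 n \left(E + n\right)$)
$q = 8416772$ ($q = \left(4 - 4 \cdot 123^{2} - 260 \cdot 123\right) \left(-91\right) = \left(4 - 60516 - 31980\right) \left(-91\right) = \left(-92492\right) \left(-91\right) = 8416772$)
$1765783 - q = 1765783 - 8416772 = -6650989$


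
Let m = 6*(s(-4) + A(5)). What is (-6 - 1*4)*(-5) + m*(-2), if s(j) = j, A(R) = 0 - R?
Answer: 158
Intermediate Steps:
A(R) = -R
m = -54 (m = 6*(-4 - 1*5) = 6*(-4 - 5) = 6*(-9) = -54)
(-6 - 1*4)*(-5) + m*(-2) = (-6 - 1*4)*(-5) - 54*(-2) = (-6 - 4)*(-5) + 108 = -10*(-5) + 108 = 50 + 108 = 158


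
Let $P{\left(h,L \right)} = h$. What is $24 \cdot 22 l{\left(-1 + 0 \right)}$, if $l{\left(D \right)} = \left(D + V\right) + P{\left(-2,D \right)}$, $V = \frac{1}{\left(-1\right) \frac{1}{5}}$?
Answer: $-4224$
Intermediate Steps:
$V = -5$ ($V = \frac{1}{\left(-1\right) \frac{1}{5}} = \frac{1}{- \frac{1}{5}} = -5$)
$l{\left(D \right)} = -7 + D$ ($l{\left(D \right)} = \left(D - 5\right) - 2 = \left(-5 + D\right) - 2 = -7 + D$)
$24 \cdot 22 l{\left(-1 + 0 \right)} = 24 \cdot 22 \left(-7 + \left(-1 + 0\right)\right) = 528 \left(-7 - 1\right) = 528 \left(-8\right) = -4224$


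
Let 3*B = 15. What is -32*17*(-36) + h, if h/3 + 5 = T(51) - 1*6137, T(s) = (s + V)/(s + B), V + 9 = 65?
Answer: 65169/56 ≈ 1163.7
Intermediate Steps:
V = 56 (V = -9 + 65 = 56)
B = 5 (B = (⅓)*15 = 5)
T(s) = (56 + s)/(5 + s) (T(s) = (s + 56)/(s + 5) = (56 + s)/(5 + s))
h = -1031535/56 (h = -15 + 3*((56 + 51)/(5 + 51) - 1*6137) = -15 + 3*(107/56 - 6137) = -15 + 3*(-343565/56) = -15 - 1030695/56 = -1031535/56 ≈ -18420.)
-32*17*(-36) + h = -32*17*(-36) - 1031535/56 = -544*(-36) - 1031535/56 = 19584 - 1031535/56 = 65169/56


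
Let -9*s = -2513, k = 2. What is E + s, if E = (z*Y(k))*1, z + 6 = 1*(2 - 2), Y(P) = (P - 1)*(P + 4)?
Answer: 2189/9 ≈ 243.22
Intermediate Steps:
Y(P) = (-1 + P)*(4 + P)
z = -6 (z = -6 + 1*(2 - 2) = -6 + 1*0 = -6 + 0 = -6)
E = -36 (E = -6*(-4 + 2² + 3*2)*1 = -6*(-4 + 4 + 6)*1 = -6*6*1 = -36*1 = -36)
s = 2513/9 (s = -⅑*(-2513) = 2513/9 ≈ 279.22)
E + s = -36 + 2513/9 = 2189/9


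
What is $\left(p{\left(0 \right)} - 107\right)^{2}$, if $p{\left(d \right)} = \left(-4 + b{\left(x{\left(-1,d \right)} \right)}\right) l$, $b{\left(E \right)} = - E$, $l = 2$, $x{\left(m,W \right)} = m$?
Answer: $12769$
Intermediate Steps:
$p{\left(d \right)} = -6$ ($p{\left(d \right)} = \left(-4 - -1\right) 2 = \left(-4 + 1\right) 2 = \left(-3\right) 2 = -6$)
$\left(p{\left(0 \right)} - 107\right)^{2} = \left(-6 - 107\right)^{2} = \left(-113\right)^{2} = 12769$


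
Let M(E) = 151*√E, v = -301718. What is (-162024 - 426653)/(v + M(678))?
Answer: 88807223543/45509146223 + 88890227*√678/91018292446 ≈ 1.9768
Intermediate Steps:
(-162024 - 426653)/(v + M(678)) = (-162024 - 426653)/(-301718 + 151*√678) = -588677/(-301718 + 151*√678)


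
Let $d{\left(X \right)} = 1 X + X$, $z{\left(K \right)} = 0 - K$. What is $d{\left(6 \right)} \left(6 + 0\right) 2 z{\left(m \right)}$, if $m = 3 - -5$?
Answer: $-1152$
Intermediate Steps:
$m = 8$ ($m = 3 + 5 = 8$)
$z{\left(K \right)} = - K$
$d{\left(X \right)} = 2 X$ ($d{\left(X \right)} = X + X = 2 X$)
$d{\left(6 \right)} \left(6 + 0\right) 2 z{\left(m \right)} = 2 \cdot 6 \left(6 + 0\right) 2 \left(\left(-1\right) 8\right) = 12 \cdot 6 \cdot 2 \left(-8\right) = 12 \cdot 12 \left(-8\right) = 144 \left(-8\right) = -1152$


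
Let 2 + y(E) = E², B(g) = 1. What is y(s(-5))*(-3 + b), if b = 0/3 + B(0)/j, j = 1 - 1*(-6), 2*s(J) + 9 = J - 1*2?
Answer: -1240/7 ≈ -177.14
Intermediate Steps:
s(J) = -11/2 + J/2 (s(J) = -9/2 + (J - 1*2)/2 = -9/2 + (J - 2)/2 = -9/2 + (-2 + J)/2 = -9/2 + (-1 + J/2) = -11/2 + J/2)
j = 7 (j = 1 + 6 = 7)
b = ⅐ (b = 0/3 + 1/7 = 0*(⅓) + 1*(⅐) = 0 + ⅐ = ⅐ ≈ 0.14286)
y(E) = -2 + E²
y(s(-5))*(-3 + b) = (-2 + (-11/2 + (½)*(-5))²)*(-3 + ⅐) = (-2 + (-11/2 - 5/2)²)*(-20/7) = (-2 + (-8)²)*(-20/7) = (-2 + 64)*(-20/7) = 62*(-20/7) = -1240/7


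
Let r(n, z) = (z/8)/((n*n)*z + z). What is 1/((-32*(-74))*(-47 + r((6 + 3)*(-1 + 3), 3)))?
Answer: -325/36170904 ≈ -8.9851e-6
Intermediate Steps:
r(n, z) = z/(8*(z + z*n**2)) (r(n, z) = (z*(1/8))/(n**2*z + z) = (z/8)/(z*n**2 + z) = (z/8)/(z + z*n**2) = z/(8*(z + z*n**2)))
1/((-32*(-74))*(-47 + r((6 + 3)*(-1 + 3), 3))) = 1/((-32*(-74))*(-47 + 1/(8*(1 + ((6 + 3)*(-1 + 3))**2)))) = 1/(2368*(-47 + 1/(8*(1 + (9*2)**2)))) = 1/(2368*(-47 + 1/(8*(1 + 18**2)))) = 1/(2368*(-47 + 1/(8*(1 + 324)))) = 1/(2368*(-47 + (1/8)/325)) = 1/(2368*(-47 + (1/8)*(1/325))) = 1/(2368*(-47 + 1/2600)) = 1/(2368*(-122199/2600)) = 1/(-36170904/325) = -325/36170904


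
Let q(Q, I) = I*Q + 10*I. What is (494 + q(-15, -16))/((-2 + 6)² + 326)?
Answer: 287/171 ≈ 1.6784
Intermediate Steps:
q(Q, I) = 10*I + I*Q
(494 + q(-15, -16))/((-2 + 6)² + 326) = (494 - 16*(10 - 15))/((-2 + 6)² + 326) = (494 - 16*(-5))/(4² + 326) = (494 + 80)/(16 + 326) = 574/342 = 574*(1/342) = 287/171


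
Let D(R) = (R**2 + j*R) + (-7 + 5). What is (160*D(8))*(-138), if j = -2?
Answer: -1015680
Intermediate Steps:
D(R) = -2 + R**2 - 2*R (D(R) = (R**2 - 2*R) + (-7 + 5) = (R**2 - 2*R) - 2 = -2 + R**2 - 2*R)
(160*D(8))*(-138) = (160*(-2 + 8**2 - 2*8))*(-138) = (160*(-2 + 64 - 16))*(-138) = (160*46)*(-138) = 7360*(-138) = -1015680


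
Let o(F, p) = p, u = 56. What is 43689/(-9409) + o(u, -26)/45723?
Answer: -1997836781/430207707 ≈ -4.6439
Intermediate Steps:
43689/(-9409) + o(u, -26)/45723 = 43689/(-9409) - 26/45723 = 43689*(-1/9409) - 26*1/45723 = -43689/9409 - 26/45723 = -1997836781/430207707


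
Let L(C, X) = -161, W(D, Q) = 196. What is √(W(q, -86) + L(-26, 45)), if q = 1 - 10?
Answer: √35 ≈ 5.9161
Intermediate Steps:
q = -9
√(W(q, -86) + L(-26, 45)) = √(196 - 161) = √35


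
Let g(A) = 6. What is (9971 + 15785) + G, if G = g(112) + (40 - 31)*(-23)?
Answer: 25555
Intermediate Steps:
G = -201 (G = 6 + (40 - 31)*(-23) = 6 + 9*(-23) = 6 - 207 = -201)
(9971 + 15785) + G = (9971 + 15785) - 201 = 25756 - 201 = 25555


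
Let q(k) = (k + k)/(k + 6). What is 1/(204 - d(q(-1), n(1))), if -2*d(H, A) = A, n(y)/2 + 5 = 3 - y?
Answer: 1/201 ≈ 0.0049751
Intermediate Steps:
q(k) = 2*k/(6 + k) (q(k) = (2*k)/(6 + k) = 2*k/(6 + k))
n(y) = -4 - 2*y (n(y) = -10 + 2*(3 - y) = -10 + (6 - 2*y) = -4 - 2*y)
d(H, A) = -A/2
1/(204 - d(q(-1), n(1))) = 1/(204 - (-1)*(-4 - 2*1)/2) = 1/(204 - (-1)*(-4 - 2)/2) = 1/(204 - (-1)*(-6)/2) = 1/(204 - 1*3) = 1/(204 - 3) = 1/201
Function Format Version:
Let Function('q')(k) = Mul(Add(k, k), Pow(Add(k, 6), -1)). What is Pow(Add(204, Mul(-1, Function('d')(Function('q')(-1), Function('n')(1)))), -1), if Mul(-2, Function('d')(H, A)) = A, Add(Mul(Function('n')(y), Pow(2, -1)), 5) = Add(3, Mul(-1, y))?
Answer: Rational(1, 201) ≈ 0.0049751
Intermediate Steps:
Function('q')(k) = Mul(2, k, Pow(Add(6, k), -1)) (Function('q')(k) = Mul(Mul(2, k), Pow(Add(6, k), -1)) = Mul(2, k, Pow(Add(6, k), -1)))
Function('n')(y) = Add(-4, Mul(-2, y)) (Function('n')(y) = Add(-10, Mul(2, Add(3, Mul(-1, y)))) = Add(-10, Add(6, Mul(-2, y))) = Add(-4, Mul(-2, y)))
Function('d')(H, A) = Mul(Rational(-1, 2), A)
Pow(Add(204, Mul(-1, Function('d')(Function('q')(-1), Function('n')(1)))), -1) = Pow(Add(204, Mul(-1, Mul(Rational(-1, 2), Add(-4, Mul(-2, 1))))), -1) = Pow(Add(204, Mul(-1, Mul(Rational(-1, 2), Add(-4, -2)))), -1) = Pow(Add(204, Mul(-1, Mul(Rational(-1, 2), -6))), -1) = Pow(Add(204, Mul(-1, 3)), -1) = Pow(Add(204, -3), -1) = Pow(201, -1) = Rational(1, 201)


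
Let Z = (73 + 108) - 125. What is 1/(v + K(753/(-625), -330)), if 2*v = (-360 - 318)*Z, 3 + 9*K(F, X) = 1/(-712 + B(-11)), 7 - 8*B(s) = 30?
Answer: -51471/977142629 ≈ -5.2675e-5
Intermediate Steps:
B(s) = -23/8 (B(s) = 7/8 - ⅛*30 = 7/8 - 15/4 = -23/8)
K(F, X) = -17165/51471 (K(F, X) = -⅓ + 1/(9*(-712 - 23/8)) = -⅓ + 1/(9*(-5719/8)) = -⅓ + (⅑)*(-8/5719) = -⅓ - 8/51471 = -17165/51471)
Z = 56 (Z = 181 - 125 = 56)
v = -18984 (v = ((-360 - 318)*56)/2 = (-678*56)/2 = (½)*(-37968) = -18984)
1/(v + K(753/(-625), -330)) = 1/(-18984 - 17165/51471) = 1/(-977142629/51471) = -51471/977142629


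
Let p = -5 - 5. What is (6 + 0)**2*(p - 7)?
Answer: -612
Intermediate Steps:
p = -10
(6 + 0)**2*(p - 7) = (6 + 0)**2*(-10 - 7) = 6**2*(-17) = 36*(-17) = -612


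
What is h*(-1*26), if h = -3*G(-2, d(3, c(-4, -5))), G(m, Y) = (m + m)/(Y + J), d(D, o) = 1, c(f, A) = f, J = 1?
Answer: -156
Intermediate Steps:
G(m, Y) = 2*m/(1 + Y) (G(m, Y) = (m + m)/(Y + 1) = (2*m)/(1 + Y) = 2*m/(1 + Y))
h = 6 (h = -6*(-2)/(1 + 1) = -6*(-2)/2 = -3*(-2) = 6)
h*(-1*26) = 6*(-1*26) = 6*(-26) = -156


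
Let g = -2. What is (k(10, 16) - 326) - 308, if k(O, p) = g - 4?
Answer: -640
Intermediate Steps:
k(O, p) = -6 (k(O, p) = -2 - 4 = -6)
(k(10, 16) - 326) - 308 = (-6 - 326) - 308 = -332 - 308 = -640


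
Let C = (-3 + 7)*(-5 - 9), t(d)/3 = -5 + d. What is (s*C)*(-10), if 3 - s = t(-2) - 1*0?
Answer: 13440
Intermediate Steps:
t(d) = -15 + 3*d (t(d) = 3*(-5 + d) = -15 + 3*d)
C = -56 (C = 4*(-14) = -56)
s = 24 (s = 3 - ((-15 + 3*(-2)) - 1*0) = 3 - ((-15 - 6) + 0) = 3 - (-21 + 0) = 3 - 1*(-21) = 3 + 21 = 24)
(s*C)*(-10) = (24*(-56))*(-10) = -1344*(-10) = 13440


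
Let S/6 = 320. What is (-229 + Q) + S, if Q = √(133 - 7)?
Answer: 1691 + 3*√14 ≈ 1702.2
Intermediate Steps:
S = 1920 (S = 6*320 = 1920)
Q = 3*√14 (Q = √126 = 3*√14 ≈ 11.225)
(-229 + Q) + S = (-229 + 3*√14) + 1920 = 1691 + 3*√14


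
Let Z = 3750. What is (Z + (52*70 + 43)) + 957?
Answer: 8390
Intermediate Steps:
(Z + (52*70 + 43)) + 957 = (3750 + (52*70 + 43)) + 957 = (3750 + (3640 + 43)) + 957 = (3750 + 3683) + 957 = 7433 + 957 = 8390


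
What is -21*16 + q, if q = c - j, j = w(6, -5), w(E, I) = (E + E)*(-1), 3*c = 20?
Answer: -952/3 ≈ -317.33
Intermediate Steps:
c = 20/3 (c = (⅓)*20 = 20/3 ≈ 6.6667)
w(E, I) = -2*E (w(E, I) = (2*E)*(-1) = -2*E)
j = -12 (j = -2*6 = -12)
q = 56/3 (q = 20/3 - 1*(-12) = 20/3 + 12 = 56/3 ≈ 18.667)
-21*16 + q = -21*16 + 56/3 = -336 + 56/3 = -952/3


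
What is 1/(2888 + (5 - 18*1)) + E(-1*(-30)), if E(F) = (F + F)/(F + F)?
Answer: 2876/2875 ≈ 1.0003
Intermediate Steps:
E(F) = 1 (E(F) = (2*F)/((2*F)) = (2*F)*(1/(2*F)) = 1)
1/(2888 + (5 - 18*1)) + E(-1*(-30)) = 1/(2888 + (5 - 18*1)) + 1 = 1/(2888 + (5 - 18)) + 1 = 1/(2888 - 13) + 1 = 1/2875 + 1 = 2876/2875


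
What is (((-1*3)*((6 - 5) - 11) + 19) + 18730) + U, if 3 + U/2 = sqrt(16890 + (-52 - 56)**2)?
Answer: 18773 + 2*sqrt(28554) ≈ 19111.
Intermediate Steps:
U = -6 + 2*sqrt(28554) (U = -6 + 2*sqrt(16890 + (-52 - 56)**2) = -6 + 2*sqrt(16890 + (-108)**2) = -6 + 2*sqrt(16890 + 11664) = -6 + 2*sqrt(28554) ≈ 331.96)
(((-1*3)*((6 - 5) - 11) + 19) + 18730) + U = (((-1*3)*((6 - 5) - 11) + 19) + 18730) + (-6 + 2*sqrt(28554)) = ((-3*(1 - 11) + 19) + 18730) + (-6 + 2*sqrt(28554)) = ((-3*(-10) + 19) + 18730) + (-6 + 2*sqrt(28554)) = ((30 + 19) + 18730) + (-6 + 2*sqrt(28554)) = (49 + 18730) + (-6 + 2*sqrt(28554)) = 18779 + (-6 + 2*sqrt(28554)) = 18773 + 2*sqrt(28554)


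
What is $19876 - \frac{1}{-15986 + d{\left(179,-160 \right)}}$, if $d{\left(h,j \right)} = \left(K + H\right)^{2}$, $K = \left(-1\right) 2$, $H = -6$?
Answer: $\frac{316465673}{15922} \approx 19876.0$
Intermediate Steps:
$K = -2$
$d{\left(h,j \right)} = 64$ ($d{\left(h,j \right)} = \left(-2 - 6\right)^{2} = \left(-8\right)^{2} = 64$)
$19876 - \frac{1}{-15986 + d{\left(179,-160 \right)}} = 19876 - \frac{1}{-15986 + 64} = 19876 - \frac{1}{-15922} = 19876 - - \frac{1}{15922} = 19876 + \frac{1}{15922} = \frac{316465673}{15922}$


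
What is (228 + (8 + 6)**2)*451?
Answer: 191224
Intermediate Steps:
(228 + (8 + 6)**2)*451 = (228 + 14**2)*451 = (228 + 196)*451 = 424*451 = 191224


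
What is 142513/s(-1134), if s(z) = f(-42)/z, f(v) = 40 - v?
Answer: -80804871/41 ≈ -1.9709e+6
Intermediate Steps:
s(z) = 82/z (s(z) = (40 - 1*(-42))/z = (40 + 42)/z = 82/z)
142513/s(-1134) = 142513/((82/(-1134))) = 142513/((82*(-1/1134))) = 142513/(-41/567) = 142513*(-567/41) = -80804871/41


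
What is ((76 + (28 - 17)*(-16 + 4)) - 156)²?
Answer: 44944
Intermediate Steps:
((76 + (28 - 17)*(-16 + 4)) - 156)² = ((76 + 11*(-12)) - 156)² = ((76 - 132) - 156)² = (-56 - 156)² = (-212)² = 44944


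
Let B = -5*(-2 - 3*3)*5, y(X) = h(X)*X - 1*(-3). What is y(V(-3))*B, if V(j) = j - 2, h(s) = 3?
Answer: -3300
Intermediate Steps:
V(j) = -2 + j
y(X) = 3 + 3*X (y(X) = 3*X - 1*(-3) = 3*X + 3 = 3 + 3*X)
B = 275 (B = -5*(-2 - 9)*5 = -5*(-11)*5 = 55*5 = 275)
y(V(-3))*B = (3 + 3*(-2 - 3))*275 = (3 + 3*(-5))*275 = (3 - 15)*275 = -12*275 = -3300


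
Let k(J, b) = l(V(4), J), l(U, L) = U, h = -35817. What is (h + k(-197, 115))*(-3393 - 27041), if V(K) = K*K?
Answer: 1089567634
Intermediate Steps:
V(K) = K**2
k(J, b) = 16 (k(J, b) = 4**2 = 16)
(h + k(-197, 115))*(-3393 - 27041) = (-35817 + 16)*(-3393 - 27041) = -35801*(-30434) = 1089567634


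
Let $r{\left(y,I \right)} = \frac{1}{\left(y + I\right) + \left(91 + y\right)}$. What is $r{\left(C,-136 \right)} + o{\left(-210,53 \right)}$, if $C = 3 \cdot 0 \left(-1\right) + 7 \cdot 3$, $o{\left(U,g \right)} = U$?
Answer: $- \frac{631}{3} \approx -210.33$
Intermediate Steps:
$C = 21$ ($C = 0 \left(-1\right) + 21 = 0 + 21 = 21$)
$r{\left(y,I \right)} = \frac{1}{91 + I + 2 y}$ ($r{\left(y,I \right)} = \frac{1}{\left(I + y\right) + \left(91 + y\right)} = \frac{1}{91 + I + 2 y}$)
$r{\left(C,-136 \right)} + o{\left(-210,53 \right)} = \frac{1}{91 - 136 + 2 \cdot 21} - 210 = \frac{1}{91 - 136 + 42} - 210 = \frac{1}{-3} - 210 = - \frac{1}{3} - 210 = - \frac{631}{3}$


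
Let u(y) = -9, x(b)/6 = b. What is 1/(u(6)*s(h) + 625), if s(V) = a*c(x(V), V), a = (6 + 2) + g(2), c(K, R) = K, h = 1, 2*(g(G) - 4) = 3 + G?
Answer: -1/158 ≈ -0.0063291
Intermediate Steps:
x(b) = 6*b
g(G) = 11/2 + G/2 (g(G) = 4 + (3 + G)/2 = 4 + (3/2 + G/2) = 11/2 + G/2)
a = 29/2 (a = (6 + 2) + (11/2 + (½)*2) = 8 + (11/2 + 1) = 8 + 13/2 = 29/2 ≈ 14.500)
s(V) = 87*V (s(V) = 29*(6*V)/2 = 87*V)
1/(u(6)*s(h) + 625) = 1/(-783 + 625) = 1/(-158) = -1/158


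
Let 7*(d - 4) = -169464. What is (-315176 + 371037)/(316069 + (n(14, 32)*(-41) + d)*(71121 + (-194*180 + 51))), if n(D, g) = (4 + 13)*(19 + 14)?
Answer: -391027/11977007153 ≈ -3.2648e-5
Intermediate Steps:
d = -169436/7 (d = 4 + (⅐)*(-169464) = 4 - 169464/7 = -169436/7 ≈ -24205.)
n(D, g) = 561 (n(D, g) = 17*33 = 561)
(-315176 + 371037)/(316069 + (n(14, 32)*(-41) + d)*(71121 + (-194*180 + 51))) = (-315176 + 371037)/(316069 + (561*(-41) - 169436/7)*(71121 + (-194*180 + 51))) = 55861/(316069 + (-23001 - 169436/7)*(71121 + (-34920 + 51))) = 55861/(316069 - 330443*(71121 - 34869)/7) = 55861/(316069 - 330443/7*36252) = 55861/(316069 - 11979219636/7) = 55861/(-11977007153/7) = 55861*(-7/11977007153) = -391027/11977007153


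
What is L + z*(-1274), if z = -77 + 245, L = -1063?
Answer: -215095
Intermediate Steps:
z = 168
L + z*(-1274) = -1063 + 168*(-1274) = -1063 - 214032 = -215095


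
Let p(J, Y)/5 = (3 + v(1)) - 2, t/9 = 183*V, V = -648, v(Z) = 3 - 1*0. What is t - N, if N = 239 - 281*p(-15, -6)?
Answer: -1061875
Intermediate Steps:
v(Z) = 3 (v(Z) = 3 + 0 = 3)
t = -1067256 (t = 9*(183*(-648)) = 9*(-118584) = -1067256)
p(J, Y) = 20 (p(J, Y) = 5*((3 + 3) - 2) = 5*(6 - 2) = 5*4 = 20)
N = -5381 (N = 239 - 281*20 = 239 - 5620 = -5381)
t - N = -1067256 - 1*(-5381) = -1067256 + 5381 = -1061875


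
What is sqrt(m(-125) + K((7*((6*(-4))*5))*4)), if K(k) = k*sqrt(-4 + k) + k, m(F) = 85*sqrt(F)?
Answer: sqrt(-3360 - 194880*I + 425*I*sqrt(5)) ≈ 308.71 - 314.1*I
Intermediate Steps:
K(k) = k + k*sqrt(-4 + k)
sqrt(m(-125) + K((7*((6*(-4))*5))*4)) = sqrt(85*sqrt(-125) + ((7*((6*(-4))*5))*4)*(1 + sqrt(-4 + (7*((6*(-4))*5))*4))) = sqrt(85*(5*I*sqrt(5)) + ((7*(-24*5))*4)*(1 + sqrt(-4 + (7*(-24*5))*4))) = sqrt(425*I*sqrt(5) + ((7*(-120))*4)*(1 + sqrt(-4 + (7*(-120))*4))) = sqrt(425*I*sqrt(5) + (-840*4)*(1 + sqrt(-4 - 840*4))) = sqrt(425*I*sqrt(5) - 3360*(1 + sqrt(-4 - 3360))) = sqrt(425*I*sqrt(5) - 3360*(1 + sqrt(-3364))) = sqrt(425*I*sqrt(5) - 3360*(1 + 58*I)) = sqrt(425*I*sqrt(5) + (-3360 - 194880*I)) = sqrt(-3360 - 194880*I + 425*I*sqrt(5))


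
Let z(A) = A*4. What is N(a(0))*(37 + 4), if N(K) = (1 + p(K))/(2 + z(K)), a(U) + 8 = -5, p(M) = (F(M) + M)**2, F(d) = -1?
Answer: -8077/50 ≈ -161.54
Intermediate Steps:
p(M) = (-1 + M)**2
z(A) = 4*A
a(U) = -13 (a(U) = -8 - 5 = -13)
N(K) = (1 + (-1 + K)**2)/(2 + 4*K)
N(a(0))*(37 + 4) = ((1 + (-1 - 13)**2)/(2*(1 + 2*(-13))))*(37 + 4) = ((1 + (-14)**2)/(2*(1 - 26)))*41 = ((1/2)*(1 + 196)/(-25))*41 = ((1/2)*(-1/25)*197)*41 = -197/50*41 = -8077/50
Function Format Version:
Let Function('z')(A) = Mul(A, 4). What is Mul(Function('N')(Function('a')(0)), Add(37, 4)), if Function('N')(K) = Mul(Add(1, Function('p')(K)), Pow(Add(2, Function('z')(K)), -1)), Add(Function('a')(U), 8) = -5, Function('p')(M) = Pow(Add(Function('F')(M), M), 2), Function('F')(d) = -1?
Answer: Rational(-8077, 50) ≈ -161.54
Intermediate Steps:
Function('p')(M) = Pow(Add(-1, M), 2)
Function('z')(A) = Mul(4, A)
Function('a')(U) = -13 (Function('a')(U) = Add(-8, -5) = -13)
Function('N')(K) = Mul(Pow(Add(2, Mul(4, K)), -1), Add(1, Pow(Add(-1, K), 2))) (Function('N')(K) = Mul(Add(1, Pow(Add(-1, K), 2)), Pow(Add(2, Mul(4, K)), -1)) = Mul(Pow(Add(2, Mul(4, K)), -1), Add(1, Pow(Add(-1, K), 2))))
Mul(Function('N')(Function('a')(0)), Add(37, 4)) = Mul(Mul(Rational(1, 2), Pow(Add(1, Mul(2, -13)), -1), Add(1, Pow(Add(-1, -13), 2))), Add(37, 4)) = Mul(Mul(Rational(1, 2), Pow(Add(1, -26), -1), Add(1, Pow(-14, 2))), 41) = Mul(Mul(Rational(1, 2), Pow(-25, -1), Add(1, 196)), 41) = Mul(Mul(Rational(1, 2), Rational(-1, 25), 197), 41) = Mul(Rational(-197, 50), 41) = Rational(-8077, 50)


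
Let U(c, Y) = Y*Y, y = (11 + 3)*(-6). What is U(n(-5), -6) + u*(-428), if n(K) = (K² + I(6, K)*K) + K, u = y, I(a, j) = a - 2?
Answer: 35988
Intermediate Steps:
I(a, j) = -2 + a
y = -84 (y = 14*(-6) = -84)
u = -84
n(K) = K² + 5*K (n(K) = (K² + (-2 + 6)*K) + K = (K² + 4*K) + K = K² + 5*K)
U(c, Y) = Y²
U(n(-5), -6) + u*(-428) = (-6)² - 84*(-428) = 36 + 35952 = 35988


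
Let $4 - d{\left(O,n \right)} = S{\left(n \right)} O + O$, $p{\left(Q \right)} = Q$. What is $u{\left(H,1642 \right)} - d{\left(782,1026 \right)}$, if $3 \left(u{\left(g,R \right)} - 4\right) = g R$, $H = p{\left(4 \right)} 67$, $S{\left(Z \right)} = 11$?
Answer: $\frac{468208}{3} \approx 1.5607 \cdot 10^{5}$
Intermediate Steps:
$d{\left(O,n \right)} = 4 - 12 O$ ($d{\left(O,n \right)} = 4 - \left(11 O + O\right) = 4 - 12 O$)
$H = 268$ ($H = 4 \cdot 67 = 268$)
$u{\left(g,R \right)} = 4 + \frac{R g}{3}$ ($u{\left(g,R \right)} = 4 + \frac{g R}{3} = 4 + \frac{R g}{3}$)
$u{\left(H,1642 \right)} - d{\left(782,1026 \right)} = \left(4 + \frac{1}{3} \cdot 1642 \cdot 268\right) - \left(4 - 9384\right) = \left(4 + \frac{440056}{3}\right) - \left(4 - 9384\right) = \frac{440068}{3} - -9380 = \frac{440068}{3} + 9380 = \frac{468208}{3}$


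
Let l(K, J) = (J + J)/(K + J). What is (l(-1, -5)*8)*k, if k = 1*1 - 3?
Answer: -80/3 ≈ -26.667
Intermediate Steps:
k = -2 (k = 1 - 3 = -2)
l(K, J) = 2*J/(J + K) (l(K, J) = (2*J)/(J + K) = 2*J/(J + K))
(l(-1, -5)*8)*k = ((2*(-5)/(-5 - 1))*8)*(-2) = ((2*(-5)/(-6))*8)*(-2) = ((2*(-5)*(-⅙))*8)*(-2) = ((5/3)*8)*(-2) = (40/3)*(-2) = -80/3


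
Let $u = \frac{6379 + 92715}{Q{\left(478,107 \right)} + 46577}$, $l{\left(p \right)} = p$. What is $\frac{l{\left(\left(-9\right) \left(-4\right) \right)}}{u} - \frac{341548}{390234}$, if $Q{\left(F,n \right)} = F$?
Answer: $\frac{156800808452}{9667461999} \approx 16.219$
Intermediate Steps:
$u = \frac{99094}{47055}$ ($u = \frac{6379 + 92715}{478 + 46577} = \frac{99094}{47055} \approx 2.1059$)
$\frac{l{\left(\left(-9\right) \left(-4\right) \right)}}{u} - \frac{341548}{390234} = \frac{\left(-9\right) \left(-4\right)}{\frac{99094}{47055}} - \frac{341548}{390234} = 36 \cdot \frac{47055}{99094} - \frac{170774}{195117} = \frac{846990}{49547} - \frac{170774}{195117} = \frac{156800808452}{9667461999}$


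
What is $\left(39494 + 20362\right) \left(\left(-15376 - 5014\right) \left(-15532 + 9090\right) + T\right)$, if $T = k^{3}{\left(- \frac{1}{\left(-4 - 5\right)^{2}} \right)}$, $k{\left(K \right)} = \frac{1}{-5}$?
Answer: $\frac{982778507100144}{125} \approx 7.8622 \cdot 10^{12}$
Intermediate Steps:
$k{\left(K \right)} = - \frac{1}{5}$
$T = - \frac{1}{125}$ ($T = \left(- \frac{1}{5}\right)^{3} = - \frac{1}{125} \approx -0.008$)
$\left(39494 + 20362\right) \left(\left(-15376 - 5014\right) \left(-15532 + 9090\right) + T\right) = \left(39494 + 20362\right) \left(\left(-15376 - 5014\right) \left(-15532 + 9090\right) - \frac{1}{125}\right) = 59856 \left(\left(-20390\right) \left(-6442\right) - \frac{1}{125}\right) = 59856 \left(131352380 - \frac{1}{125}\right) = 59856 \cdot \frac{16419047499}{125} = \frac{982778507100144}{125}$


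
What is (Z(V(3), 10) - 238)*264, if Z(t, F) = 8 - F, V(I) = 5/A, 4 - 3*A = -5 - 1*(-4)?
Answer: -63360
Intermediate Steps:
A = 5/3 (A = 4/3 - (-5 - 1*(-4))/3 = 4/3 - (-5 + 4)/3 = 4/3 - ⅓*(-1) = 4/3 + ⅓ = 5/3 ≈ 1.6667)
V(I) = 3 (V(I) = 5/(5/3) = 5*(⅗) = 3)
(Z(V(3), 10) - 238)*264 = ((8 - 1*10) - 238)*264 = ((8 - 10) - 238)*264 = (-2 - 238)*264 = -240*264 = -63360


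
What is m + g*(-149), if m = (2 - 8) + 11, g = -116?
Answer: 17289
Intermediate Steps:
m = 5 (m = -6 + 11 = 5)
m + g*(-149) = 5 - 116*(-149) = 5 + 17284 = 17289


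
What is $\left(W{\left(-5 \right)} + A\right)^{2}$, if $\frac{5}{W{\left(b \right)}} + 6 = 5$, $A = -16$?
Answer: $441$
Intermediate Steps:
$W{\left(b \right)} = -5$ ($W{\left(b \right)} = \frac{5}{-6 + 5} = \frac{5}{-1} = 5 \left(-1\right) = -5$)
$\left(W{\left(-5 \right)} + A\right)^{2} = \left(-5 - 16\right)^{2} = \left(-21\right)^{2} = 441$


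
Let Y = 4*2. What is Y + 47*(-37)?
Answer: -1731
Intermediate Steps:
Y = 8
Y + 47*(-37) = 8 + 47*(-37) = 8 - 1739 = -1731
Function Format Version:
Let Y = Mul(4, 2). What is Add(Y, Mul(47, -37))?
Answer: -1731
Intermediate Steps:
Y = 8
Add(Y, Mul(47, -37)) = Add(8, Mul(47, -37)) = Add(8, -1739) = -1731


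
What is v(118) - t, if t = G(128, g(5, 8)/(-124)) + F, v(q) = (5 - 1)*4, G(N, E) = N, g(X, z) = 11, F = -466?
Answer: 354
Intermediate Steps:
v(q) = 16 (v(q) = 4*4 = 16)
t = -338 (t = 128 - 466 = -338)
v(118) - t = 16 - 1*(-338) = 16 + 338 = 354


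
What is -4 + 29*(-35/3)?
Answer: -1027/3 ≈ -342.33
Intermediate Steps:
-4 + 29*(-35/3) = -4 - 1015/3 = -1027/3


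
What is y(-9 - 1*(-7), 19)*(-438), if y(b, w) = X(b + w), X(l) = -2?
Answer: 876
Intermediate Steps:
y(b, w) = -2
y(-9 - 1*(-7), 19)*(-438) = -2*(-438) = 876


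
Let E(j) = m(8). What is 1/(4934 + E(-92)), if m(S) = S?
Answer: 1/4942 ≈ 0.00020235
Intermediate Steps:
E(j) = 8
1/(4934 + E(-92)) = 1/(4934 + 8) = 1/4942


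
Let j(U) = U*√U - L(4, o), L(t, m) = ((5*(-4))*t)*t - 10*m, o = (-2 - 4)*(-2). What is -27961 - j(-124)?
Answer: -28401 + 248*I*√31 ≈ -28401.0 + 1380.8*I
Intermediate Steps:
o = 12 (o = -6*(-2) = 12)
L(t, m) = -20*t² - 10*m (L(t, m) = (-20*t)*t - 10*m = -20*t² - 10*m)
j(U) = 440 + U^(3/2) (j(U) = U*√U - (-20*4² - 10*12) = U^(3/2) - (-20*16 - 120) = U^(3/2) - (-320 - 120) = U^(3/2) - 1*(-440) = U^(3/2) + 440 = 440 + U^(3/2))
-27961 - j(-124) = -27961 - (440 + (-124)^(3/2)) = -27961 - (440 - 248*I*√31) = -27961 + (-440 + 248*I*√31) = -28401 + 248*I*√31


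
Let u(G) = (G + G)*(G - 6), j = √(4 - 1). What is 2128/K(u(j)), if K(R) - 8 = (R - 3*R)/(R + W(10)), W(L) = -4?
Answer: 343672/971 - 12768*√3/971 ≈ 331.16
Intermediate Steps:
j = √3 ≈ 1.7320
u(G) = 2*G*(-6 + G) (u(G) = (2*G)*(-6 + G) = 2*G*(-6 + G))
K(R) = 8 - 2*R/(-4 + R) (K(R) = 8 + (R - 3*R)/(R - 4) = 8 + (-2*R)/(-4 + R) = 8 - 2*R/(-4 + R))
2128/K(u(j)) = 2128/((2*(-16 + 3*(2*√3*(-6 + √3)))/(-4 + 2*√3*(-6 + √3)))) = 2128/((2*(-16 + 6*√3*(-6 + √3))/(-4 + 2*√3*(-6 + √3)))) = 2128*((-4 + 2*√3*(-6 + √3))/(2*(-16 + 6*√3*(-6 + √3)))) = 1064*(-4 + 2*√3*(-6 + √3))/(-16 + 6*√3*(-6 + √3))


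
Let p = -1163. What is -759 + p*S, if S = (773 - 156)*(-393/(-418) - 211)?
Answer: 63006004393/418 ≈ 1.5073e+8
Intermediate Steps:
S = -54175685/418 (S = 617*(-393*(-1/418) - 211) = 617*(393/418 - 211) = 617*(-87805/418) = -54175685/418 ≈ -1.2961e+5)
-759 + p*S = -759 - 1163*(-54175685/418) = -759 + 63006321655/418 = 63006004393/418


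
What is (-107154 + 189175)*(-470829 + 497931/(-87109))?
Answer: -3364004478711132/87109 ≈ -3.8618e+10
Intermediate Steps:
(-107154 + 189175)*(-470829 + 497931/(-87109)) = 82021*(-470829 + 497931*(-1/87109)) = 82021*(-470829 - 497931/87109) = 82021*(-41013941292/87109) = -3364004478711132/87109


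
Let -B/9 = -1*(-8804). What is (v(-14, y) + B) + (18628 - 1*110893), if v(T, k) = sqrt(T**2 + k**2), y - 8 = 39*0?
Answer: -171501 + 2*sqrt(65) ≈ -1.7149e+5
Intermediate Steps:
y = 8 (y = 8 + 39*0 = 8 + 0 = 8)
B = -79236 (B = -(-9)*(-8804) = -9*8804 = -79236)
(v(-14, y) + B) + (18628 - 1*110893) = (sqrt((-14)**2 + 8**2) - 79236) + (18628 - 1*110893) = (sqrt(196 + 64) - 79236) + (18628 - 110893) = (sqrt(260) - 79236) - 92265 = (2*sqrt(65) - 79236) - 92265 = (-79236 + 2*sqrt(65)) - 92265 = -171501 + 2*sqrt(65)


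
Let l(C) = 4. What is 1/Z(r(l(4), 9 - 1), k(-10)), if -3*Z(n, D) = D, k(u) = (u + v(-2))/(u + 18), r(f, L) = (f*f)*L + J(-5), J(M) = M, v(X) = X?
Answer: 2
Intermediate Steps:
r(f, L) = -5 + L*f**2 (r(f, L) = (f*f)*L - 5 = f**2*L - 5 = L*f**2 - 5 = -5 + L*f**2)
k(u) = (-2 + u)/(18 + u) (k(u) = (u - 2)/(u + 18) = (-2 + u)/(18 + u))
Z(n, D) = -D/3
1/Z(r(l(4), 9 - 1), k(-10)) = 1/(-(-2 - 10)/(3*(18 - 10))) = 1/(-(-12)/(3*8)) = 1/(-(-12)/24) = 1/(-1/3*(-3/2)) = 1/(1/2) = 2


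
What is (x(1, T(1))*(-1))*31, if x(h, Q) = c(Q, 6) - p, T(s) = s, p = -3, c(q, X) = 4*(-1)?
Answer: 31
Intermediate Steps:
c(q, X) = -4
x(h, Q) = -1 (x(h, Q) = -4 - 1*(-3) = -4 + 3 = -1)
(x(1, T(1))*(-1))*31 = -1*(-1)*31 = 1*31 = 31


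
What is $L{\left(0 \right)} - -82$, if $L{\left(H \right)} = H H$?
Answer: $82$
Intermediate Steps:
$L{\left(H \right)} = H^{2}$
$L{\left(0 \right)} - -82 = 0^{2} - -82 = 0 + 82 = 82$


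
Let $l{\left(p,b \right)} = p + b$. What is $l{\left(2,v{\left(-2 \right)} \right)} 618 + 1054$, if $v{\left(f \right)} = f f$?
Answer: $4762$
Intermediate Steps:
$v{\left(f \right)} = f^{2}$
$l{\left(p,b \right)} = b + p$
$l{\left(2,v{\left(-2 \right)} \right)} 618 + 1054 = \left(\left(-2\right)^{2} + 2\right) 618 + 1054 = \left(4 + 2\right) 618 + 1054 = 6 \cdot 618 + 1054 = 3708 + 1054 = 4762$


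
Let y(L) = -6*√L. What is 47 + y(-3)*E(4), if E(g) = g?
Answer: 47 - 24*I*√3 ≈ 47.0 - 41.569*I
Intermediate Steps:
47 + y(-3)*E(4) = 47 - 6*I*√3*4 = 47 - 24*I*√3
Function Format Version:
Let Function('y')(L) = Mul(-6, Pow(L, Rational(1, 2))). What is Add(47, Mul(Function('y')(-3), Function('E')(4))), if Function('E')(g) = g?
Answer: Add(47, Mul(-24, I, Pow(3, Rational(1, 2)))) ≈ Add(47.000, Mul(-41.569, I))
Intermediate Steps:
Add(47, Mul(Function('y')(-3), Function('E')(4))) = Add(47, Mul(Mul(-6, Pow(-3, Rational(1, 2))), 4)) = Add(47, Mul(Mul(-6, Mul(I, Pow(3, Rational(1, 2)))), 4)) = Add(47, Mul(Mul(-6, I, Pow(3, Rational(1, 2))), 4)) = Add(47, Mul(-24, I, Pow(3, Rational(1, 2))))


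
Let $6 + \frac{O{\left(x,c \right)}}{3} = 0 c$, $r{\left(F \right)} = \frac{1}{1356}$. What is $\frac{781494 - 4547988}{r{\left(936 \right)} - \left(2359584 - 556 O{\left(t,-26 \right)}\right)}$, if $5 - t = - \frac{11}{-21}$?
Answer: $\frac{5107365864}{3213166751} \approx 1.5895$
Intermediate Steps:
$t = \frac{94}{21}$ ($t = 5 - - \frac{11}{-21} = 5 - \left(-11\right) \left(- \frac{1}{21}\right) = 5 - \frac{11}{21} = \frac{94}{21} \approx 4.4762$)
$r{\left(F \right)} = \frac{1}{1356}$
$O{\left(x,c \right)} = -18$ ($O{\left(x,c \right)} = -18 + 3 \cdot 0 c = -18 + 3 \cdot 0 = -18 + 0 = -18$)
$\frac{781494 - 4547988}{r{\left(936 \right)} - \left(2359584 - 556 O{\left(t,-26 \right)}\right)} = \frac{781494 - 4547988}{\frac{1}{1356} - \left(2359584 + 10008\right)} = - \frac{3766494}{\frac{1}{1356} - 2369592} = - \frac{3766494}{- \frac{3213166751}{1356}} = \left(-3766494\right) \left(- \frac{1356}{3213166751}\right) = \frac{5107365864}{3213166751}$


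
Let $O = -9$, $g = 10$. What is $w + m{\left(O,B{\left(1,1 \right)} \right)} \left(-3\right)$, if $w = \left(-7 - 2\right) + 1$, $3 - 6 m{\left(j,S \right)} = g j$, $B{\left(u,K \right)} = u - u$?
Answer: $- \frac{109}{2} \approx -54.5$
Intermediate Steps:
$B{\left(u,K \right)} = 0$
$m{\left(j,S \right)} = \frac{1}{2} - \frac{5 j}{3}$ ($m{\left(j,S \right)} = \frac{1}{2} - \frac{10 j}{6} = \frac{1}{2} - \frac{5 j}{3}$)
$w = -8$ ($w = -9 + 1 = -8$)
$w + m{\left(O,B{\left(1,1 \right)} \right)} \left(-3\right) = -8 + \left(\frac{1}{2} - -15\right) \left(-3\right) = -8 + \left(\frac{1}{2} + 15\right) \left(-3\right) = -8 + \frac{31}{2} \left(-3\right) = -8 - \frac{93}{2} = - \frac{109}{2}$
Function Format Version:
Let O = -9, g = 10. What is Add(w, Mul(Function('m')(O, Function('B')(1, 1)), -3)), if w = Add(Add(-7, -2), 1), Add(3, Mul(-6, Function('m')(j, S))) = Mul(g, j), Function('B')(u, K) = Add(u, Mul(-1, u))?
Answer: Rational(-109, 2) ≈ -54.500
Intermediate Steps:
Function('B')(u, K) = 0
Function('m')(j, S) = Add(Rational(1, 2), Mul(Rational(-5, 3), j)) (Function('m')(j, S) = Add(Rational(1, 2), Mul(Rational(-1, 6), Mul(10, j))) = Add(Rational(1, 2), Mul(Rational(-5, 3), j)))
w = -8 (w = Add(-9, 1) = -8)
Add(w, Mul(Function('m')(O, Function('B')(1, 1)), -3)) = Add(-8, Mul(Add(Rational(1, 2), Mul(Rational(-5, 3), -9)), -3)) = Add(-8, Mul(Add(Rational(1, 2), 15), -3)) = Add(-8, Mul(Rational(31, 2), -3)) = Add(-8, Rational(-93, 2)) = Rational(-109, 2)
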